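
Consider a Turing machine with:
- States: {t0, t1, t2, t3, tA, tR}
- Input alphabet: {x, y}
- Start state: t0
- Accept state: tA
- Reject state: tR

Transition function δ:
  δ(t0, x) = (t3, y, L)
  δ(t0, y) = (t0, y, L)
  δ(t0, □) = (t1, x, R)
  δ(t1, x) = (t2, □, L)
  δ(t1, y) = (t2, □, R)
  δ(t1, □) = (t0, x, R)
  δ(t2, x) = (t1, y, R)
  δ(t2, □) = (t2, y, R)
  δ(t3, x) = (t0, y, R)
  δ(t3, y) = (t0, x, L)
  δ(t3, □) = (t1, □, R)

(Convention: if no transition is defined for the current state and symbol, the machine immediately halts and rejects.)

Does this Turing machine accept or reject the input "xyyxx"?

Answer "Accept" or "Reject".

Execution trace:
Initial: [t0]xyyxx
Step 1: δ(t0, x) = (t3, y, L) → [t3]□yyyxx
Step 2: δ(t3, □) = (t1, □, R) → □[t1]yyyxx
Step 3: δ(t1, y) = (t2, □, R) → □□[t2]yyxx

No transition is defined for δ(t2, y). By convention the machine halts and rejects.

Answer: Reject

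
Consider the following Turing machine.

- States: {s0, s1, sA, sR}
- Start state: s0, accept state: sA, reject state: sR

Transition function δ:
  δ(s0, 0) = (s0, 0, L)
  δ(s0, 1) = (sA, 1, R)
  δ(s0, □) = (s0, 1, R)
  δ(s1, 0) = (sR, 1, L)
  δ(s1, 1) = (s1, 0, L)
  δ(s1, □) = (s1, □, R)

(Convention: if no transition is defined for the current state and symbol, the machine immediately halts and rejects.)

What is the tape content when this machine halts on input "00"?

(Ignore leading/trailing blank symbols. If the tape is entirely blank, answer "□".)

Execution trace:
Initial: [s0]00
Step 1: δ(s0, 0) = (s0, 0, L) → [s0]□00
Step 2: δ(s0, □) = (s0, 1, R) → 1[s0]00
Step 3: δ(s0, 0) = (s0, 0, L) → [s0]100
Step 4: δ(s0, 1) = (sA, 1, R) → 1[sA]00

The machine reaches the accept state sA and halts.

Final tape (ignoring leading/trailing blanks): 100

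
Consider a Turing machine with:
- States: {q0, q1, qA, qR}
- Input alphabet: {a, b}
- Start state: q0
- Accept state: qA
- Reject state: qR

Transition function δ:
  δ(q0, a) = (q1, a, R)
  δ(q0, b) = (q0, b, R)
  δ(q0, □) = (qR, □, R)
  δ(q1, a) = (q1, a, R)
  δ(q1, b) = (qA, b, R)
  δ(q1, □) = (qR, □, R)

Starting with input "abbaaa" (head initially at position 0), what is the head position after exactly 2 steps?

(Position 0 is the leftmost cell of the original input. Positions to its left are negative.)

Execution trace (head position shown):
Step 0: [q0]abbaaa  (head at position 0)
Step 1: move right → a[q1]bbaaa  (head at position 1)
Step 2: move right → ab[qA]baaa  (head at position 2)

After 2 steps, the head is at position 2.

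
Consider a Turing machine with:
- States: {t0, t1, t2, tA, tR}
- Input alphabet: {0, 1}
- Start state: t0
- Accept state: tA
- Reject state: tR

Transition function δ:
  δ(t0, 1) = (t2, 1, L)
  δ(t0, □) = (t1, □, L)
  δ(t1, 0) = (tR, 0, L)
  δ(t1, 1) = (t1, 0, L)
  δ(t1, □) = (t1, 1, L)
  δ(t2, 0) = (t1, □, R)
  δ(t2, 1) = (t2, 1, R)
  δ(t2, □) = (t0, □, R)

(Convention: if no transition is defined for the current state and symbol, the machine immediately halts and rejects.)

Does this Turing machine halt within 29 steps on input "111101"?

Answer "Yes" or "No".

Execution trace:
Initial: [t0]111101
Step 1: δ(t0, 1) = (t2, 1, L) → [t2]□111101
Step 2: δ(t2, □) = (t0, □, R) → □[t0]111101
Step 3: δ(t0, 1) = (t2, 1, L) → [t2]□111101
Step 4: δ(t2, □) = (t0, □, R) → □[t0]111101
Step 5: δ(t0, 1) = (t2, 1, L) → [t2]□111101
Step 6: δ(t2, □) = (t0, □, R) → □[t0]111101
Step 7: δ(t0, 1) = (t2, 1, L) → [t2]□111101
Step 8: δ(t2, □) = (t0, □, R) → □[t0]111101
Step 9: δ(t0, 1) = (t2, 1, L) → [t2]□111101
Step 10: δ(t2, □) = (t0, □, R) → □[t0]111101
Step 11: δ(t0, 1) = (t2, 1, L) → [t2]□111101
Step 12: δ(t2, □) = (t0, □, R) → □[t0]111101
Step 13: δ(t0, 1) = (t2, 1, L) → [t2]□111101
Step 14: δ(t2, □) = (t0, □, R) → □[t0]111101
Step 15: δ(t0, 1) = (t2, 1, L) → [t2]□111101
Step 16: δ(t2, □) = (t0, □, R) → □[t0]111101
Step 17: δ(t0, 1) = (t2, 1, L) → [t2]□111101
Step 18: δ(t2, □) = (t0, □, R) → □[t0]111101
Step 19: δ(t0, 1) = (t2, 1, L) → [t2]□111101
Step 20: δ(t2, □) = (t0, □, R) → □[t0]111101
Step 21: δ(t0, 1) = (t2, 1, L) → [t2]□111101
Step 22: δ(t2, □) = (t0, □, R) → □[t0]111101
Step 23: δ(t0, 1) = (t2, 1, L) → [t2]□111101
Step 24: δ(t2, □) = (t0, □, R) → □[t0]111101
Step 25: δ(t0, 1) = (t2, 1, L) → [t2]□111101
Step 26: δ(t2, □) = (t0, □, R) → □[t0]111101
Step 27: δ(t0, 1) = (t2, 1, L) → [t2]□111101
Step 28: δ(t2, □) = (t0, □, R) → □[t0]111101
Step 29: δ(t0, 1) = (t2, 1, L) → [t2]□111101

The machine has not reached a halting state after 29 steps.
The machine did not halt within the 29-step bound.

Answer: No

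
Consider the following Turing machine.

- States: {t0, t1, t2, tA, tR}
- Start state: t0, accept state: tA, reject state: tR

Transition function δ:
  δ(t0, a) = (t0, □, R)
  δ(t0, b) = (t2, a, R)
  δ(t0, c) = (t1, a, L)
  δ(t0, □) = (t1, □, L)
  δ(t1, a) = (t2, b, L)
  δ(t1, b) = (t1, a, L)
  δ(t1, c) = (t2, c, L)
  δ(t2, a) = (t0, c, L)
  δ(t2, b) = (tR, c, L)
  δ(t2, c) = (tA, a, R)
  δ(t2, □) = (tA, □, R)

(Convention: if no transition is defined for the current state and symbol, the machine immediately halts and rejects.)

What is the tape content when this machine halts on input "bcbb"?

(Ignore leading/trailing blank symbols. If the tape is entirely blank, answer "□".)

Execution trace:
Initial: [t0]bcbb
Step 1: δ(t0, b) = (t2, a, R) → a[t2]cbb
Step 2: δ(t2, c) = (tA, a, R) → aa[tA]bb

The machine reaches the accept state tA and halts.

Final tape (ignoring leading/trailing blanks): aabb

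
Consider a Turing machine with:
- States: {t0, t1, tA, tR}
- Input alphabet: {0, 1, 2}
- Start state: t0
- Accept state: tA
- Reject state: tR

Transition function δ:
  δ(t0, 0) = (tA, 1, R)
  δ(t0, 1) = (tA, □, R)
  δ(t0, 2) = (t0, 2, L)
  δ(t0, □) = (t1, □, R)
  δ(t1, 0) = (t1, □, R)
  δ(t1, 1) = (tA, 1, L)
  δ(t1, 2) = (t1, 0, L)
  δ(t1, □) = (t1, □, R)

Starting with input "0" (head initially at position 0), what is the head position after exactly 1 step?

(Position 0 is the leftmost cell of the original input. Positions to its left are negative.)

Execution trace (head position shown):
Step 0: [t0]0  (head at position 0)
Step 1: move right → 1[tA]□  (head at position 1)

After 1 step, the head is at position 1.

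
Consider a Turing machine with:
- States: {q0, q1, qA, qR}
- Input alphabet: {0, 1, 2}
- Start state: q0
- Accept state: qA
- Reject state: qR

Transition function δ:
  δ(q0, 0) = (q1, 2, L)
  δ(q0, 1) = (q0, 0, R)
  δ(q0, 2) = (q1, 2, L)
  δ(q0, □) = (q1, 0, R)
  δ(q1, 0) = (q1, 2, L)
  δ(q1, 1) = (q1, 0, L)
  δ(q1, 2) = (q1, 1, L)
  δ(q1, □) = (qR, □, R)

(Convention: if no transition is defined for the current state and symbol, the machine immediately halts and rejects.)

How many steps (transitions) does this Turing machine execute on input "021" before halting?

Execution trace:
Initial: [q0]021
Step 1: δ(q0, 0) = (q1, 2, L) → [q1]□221
Step 2: δ(q1, □) = (qR, □, R) → □[qR]221

The machine reaches the reject state qR and halts.

The machine executed 2 steps before halting.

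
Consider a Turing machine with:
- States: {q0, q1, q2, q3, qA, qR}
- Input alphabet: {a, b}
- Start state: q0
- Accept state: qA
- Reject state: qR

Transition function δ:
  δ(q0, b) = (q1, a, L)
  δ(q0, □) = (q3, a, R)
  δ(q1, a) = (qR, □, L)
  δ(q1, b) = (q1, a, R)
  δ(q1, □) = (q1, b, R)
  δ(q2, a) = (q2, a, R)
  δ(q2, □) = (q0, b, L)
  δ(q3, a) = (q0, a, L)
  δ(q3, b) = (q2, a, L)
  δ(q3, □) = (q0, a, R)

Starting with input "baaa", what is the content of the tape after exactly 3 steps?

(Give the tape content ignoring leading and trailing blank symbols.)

Execution trace:
Initial: [q0]baaa
Step 1: δ(q0, b) = (q1, a, L) → [q1]□aaaa
Step 2: δ(q1, □) = (q1, b, R) → b[q1]aaaa
Step 3: δ(q1, a) = (qR, □, L) → [qR]b□aaa

The machine reaches the reject state qR and halts.

After 3 steps, the tape (ignoring leading/trailing blanks) is: b□aaa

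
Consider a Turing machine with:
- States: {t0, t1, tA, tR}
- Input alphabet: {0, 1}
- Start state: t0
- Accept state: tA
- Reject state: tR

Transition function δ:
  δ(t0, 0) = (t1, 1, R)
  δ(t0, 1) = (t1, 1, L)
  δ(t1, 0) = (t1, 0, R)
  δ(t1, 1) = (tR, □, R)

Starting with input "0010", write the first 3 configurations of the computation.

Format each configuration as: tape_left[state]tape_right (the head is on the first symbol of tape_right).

Transitions applied:
Step 1: δ(t0, 0) = (t1, 1, R)
Step 2: δ(t1, 0) = (t1, 0, R)

The first 3 configurations are:
[t0]0010 ⊢ 1[t1]010 ⊢ 10[t1]10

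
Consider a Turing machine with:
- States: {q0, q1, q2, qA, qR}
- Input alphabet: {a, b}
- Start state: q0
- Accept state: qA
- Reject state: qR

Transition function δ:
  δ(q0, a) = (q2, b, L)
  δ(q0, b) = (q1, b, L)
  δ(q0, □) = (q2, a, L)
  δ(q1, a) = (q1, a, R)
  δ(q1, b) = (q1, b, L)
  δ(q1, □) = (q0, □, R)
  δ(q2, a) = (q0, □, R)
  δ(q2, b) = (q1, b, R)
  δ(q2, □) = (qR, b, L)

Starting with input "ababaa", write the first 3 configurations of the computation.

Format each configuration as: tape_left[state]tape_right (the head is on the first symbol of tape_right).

Transitions applied:
Step 1: δ(q0, a) = (q2, b, L)
Step 2: δ(q2, □) = (qR, b, L)

The first 3 configurations are:
[q0]ababaa ⊢ [q2]□bbabaa ⊢ [qR]□bbbabaa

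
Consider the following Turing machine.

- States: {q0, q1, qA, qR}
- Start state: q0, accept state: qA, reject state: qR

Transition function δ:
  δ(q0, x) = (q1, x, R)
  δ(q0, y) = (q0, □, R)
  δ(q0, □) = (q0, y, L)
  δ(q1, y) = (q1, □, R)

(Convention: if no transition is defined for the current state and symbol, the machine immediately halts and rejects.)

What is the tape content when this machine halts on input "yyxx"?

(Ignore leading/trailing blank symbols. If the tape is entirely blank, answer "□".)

Execution trace:
Initial: [q0]yyxx
Step 1: δ(q0, y) = (q0, □, R) → □[q0]yxx
Step 2: δ(q0, y) = (q0, □, R) → □□[q0]xx
Step 3: δ(q0, x) = (q1, x, R) → □□x[q1]x

No transition is defined for δ(q1, x). By convention the machine halts and rejects.

Final tape (ignoring leading/trailing blanks): xx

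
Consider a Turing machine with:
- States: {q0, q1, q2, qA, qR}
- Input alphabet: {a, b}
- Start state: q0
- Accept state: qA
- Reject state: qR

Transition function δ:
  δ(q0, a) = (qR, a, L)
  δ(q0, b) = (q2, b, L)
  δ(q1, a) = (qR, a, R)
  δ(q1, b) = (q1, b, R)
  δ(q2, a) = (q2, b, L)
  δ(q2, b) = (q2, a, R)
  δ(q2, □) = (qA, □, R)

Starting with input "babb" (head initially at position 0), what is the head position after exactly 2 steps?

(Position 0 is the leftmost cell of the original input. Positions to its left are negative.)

Execution trace (head position shown):
Step 0: [q0]babb  (head at position 0)
Step 1: move left → [q2]□babb  (head at position -1)
Step 2: move right → □[qA]babb  (head at position 0)

After 2 steps, the head is at position 0.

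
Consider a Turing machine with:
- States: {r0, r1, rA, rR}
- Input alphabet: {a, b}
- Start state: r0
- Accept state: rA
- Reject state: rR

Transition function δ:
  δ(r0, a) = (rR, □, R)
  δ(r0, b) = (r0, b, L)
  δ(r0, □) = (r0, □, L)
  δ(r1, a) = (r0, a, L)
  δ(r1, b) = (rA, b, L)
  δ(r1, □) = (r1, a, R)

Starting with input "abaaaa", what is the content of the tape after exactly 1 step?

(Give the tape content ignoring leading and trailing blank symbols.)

Execution trace:
Initial: [r0]abaaaa
Step 1: δ(r0, a) = (rR, □, R) → □[rR]baaaa

The machine reaches the reject state rR and halts.

After 1 step, the tape (ignoring leading/trailing blanks) is: baaaa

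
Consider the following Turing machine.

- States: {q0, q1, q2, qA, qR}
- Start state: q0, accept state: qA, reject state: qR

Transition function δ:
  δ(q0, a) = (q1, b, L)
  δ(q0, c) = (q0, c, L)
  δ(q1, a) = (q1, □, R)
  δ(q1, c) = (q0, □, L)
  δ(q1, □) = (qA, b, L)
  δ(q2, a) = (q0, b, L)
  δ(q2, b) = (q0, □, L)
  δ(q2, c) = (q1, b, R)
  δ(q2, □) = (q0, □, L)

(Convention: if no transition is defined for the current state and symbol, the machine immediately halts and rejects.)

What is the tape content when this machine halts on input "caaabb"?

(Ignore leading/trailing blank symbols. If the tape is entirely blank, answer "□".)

Execution trace:
Initial: [q0]caaabb
Step 1: δ(q0, c) = (q0, c, L) → [q0]□caaabb

No transition is defined for δ(q0, □). By convention the machine halts and rejects.

Final tape (ignoring leading/trailing blanks): caaabb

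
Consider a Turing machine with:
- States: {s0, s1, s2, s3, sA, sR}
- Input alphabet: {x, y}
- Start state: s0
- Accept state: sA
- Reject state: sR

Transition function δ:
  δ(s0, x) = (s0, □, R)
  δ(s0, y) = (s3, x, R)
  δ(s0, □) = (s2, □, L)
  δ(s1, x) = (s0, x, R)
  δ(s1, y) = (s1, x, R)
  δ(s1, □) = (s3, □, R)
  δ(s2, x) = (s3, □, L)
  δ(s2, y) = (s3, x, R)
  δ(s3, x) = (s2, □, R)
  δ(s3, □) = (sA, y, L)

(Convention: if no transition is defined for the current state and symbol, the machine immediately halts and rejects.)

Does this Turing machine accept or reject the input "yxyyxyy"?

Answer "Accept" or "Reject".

Execution trace:
Initial: [s0]yxyyxyy
Step 1: δ(s0, y) = (s3, x, R) → x[s3]xyyxyy
Step 2: δ(s3, x) = (s2, □, R) → x□[s2]yyxyy
Step 3: δ(s2, y) = (s3, x, R) → x□x[s3]yxyy

No transition is defined for δ(s3, y). By convention the machine halts and rejects.

Answer: Reject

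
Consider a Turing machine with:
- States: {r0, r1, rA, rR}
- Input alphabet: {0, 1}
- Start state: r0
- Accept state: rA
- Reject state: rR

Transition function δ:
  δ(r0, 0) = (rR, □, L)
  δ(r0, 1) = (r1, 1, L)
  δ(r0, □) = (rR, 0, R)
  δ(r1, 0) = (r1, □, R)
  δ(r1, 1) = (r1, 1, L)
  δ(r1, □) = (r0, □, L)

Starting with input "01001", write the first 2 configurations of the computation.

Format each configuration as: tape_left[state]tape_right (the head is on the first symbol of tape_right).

Transitions applied:
Step 1: δ(r0, 0) = (rR, □, L)

The first 2 configurations are:
[r0]01001 ⊢ [rR]□□1001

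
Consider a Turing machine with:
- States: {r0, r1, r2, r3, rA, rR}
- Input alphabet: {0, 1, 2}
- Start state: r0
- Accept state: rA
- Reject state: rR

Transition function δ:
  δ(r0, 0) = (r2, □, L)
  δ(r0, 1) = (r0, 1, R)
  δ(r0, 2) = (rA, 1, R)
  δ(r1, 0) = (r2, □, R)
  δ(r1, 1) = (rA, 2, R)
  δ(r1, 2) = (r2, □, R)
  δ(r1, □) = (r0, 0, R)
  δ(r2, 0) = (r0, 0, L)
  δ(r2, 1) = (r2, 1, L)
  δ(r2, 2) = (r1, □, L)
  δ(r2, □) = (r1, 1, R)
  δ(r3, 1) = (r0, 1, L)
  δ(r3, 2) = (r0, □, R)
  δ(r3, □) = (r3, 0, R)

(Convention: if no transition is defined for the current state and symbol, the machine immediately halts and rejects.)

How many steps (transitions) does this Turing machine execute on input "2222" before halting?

Execution trace:
Initial: [r0]2222
Step 1: δ(r0, 2) = (rA, 1, R) → 1[rA]222

The machine reaches the accept state rA and halts.

The machine executed 1 step before halting.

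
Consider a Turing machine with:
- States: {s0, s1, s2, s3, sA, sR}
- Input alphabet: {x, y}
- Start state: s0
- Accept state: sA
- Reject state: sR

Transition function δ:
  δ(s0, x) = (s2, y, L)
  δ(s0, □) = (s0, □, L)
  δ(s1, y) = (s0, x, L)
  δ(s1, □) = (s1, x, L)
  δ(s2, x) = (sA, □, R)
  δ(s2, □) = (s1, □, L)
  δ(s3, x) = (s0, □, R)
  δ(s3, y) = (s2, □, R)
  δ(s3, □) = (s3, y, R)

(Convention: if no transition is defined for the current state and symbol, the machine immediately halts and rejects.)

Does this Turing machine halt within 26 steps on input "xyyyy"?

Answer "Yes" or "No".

Execution trace:
Initial: [s0]xyyyy
Step 1: δ(s0, x) = (s2, y, L) → [s2]□yyyyy
Step 2: δ(s2, □) = (s1, □, L) → [s1]□□yyyyy
Step 3: δ(s1, □) = (s1, x, L) → [s1]□x□yyyyy
Step 4: δ(s1, □) = (s1, x, L) → [s1]□xx□yyyyy
Step 5: δ(s1, □) = (s1, x, L) → [s1]□xxx□yyyyy
Step 6: δ(s1, □) = (s1, x, L) → [s1]□xxxx□yyyyy
Step 7: δ(s1, □) = (s1, x, L) → [s1]□xxxxx□yyyyy
Step 8: δ(s1, □) = (s1, x, L) → [s1]□xxxxxx□yyyyy
Step 9: δ(s1, □) = (s1, x, L) → [s1]□xxxxxxx□yyyyy
Step 10: δ(s1, □) = (s1, x, L) → [s1]□xxxxxxxx□yyyyy
Step 11: δ(s1, □) = (s1, x, L) → [s1]□xxxxxxxxx□yyyyy
Step 12: δ(s1, □) = (s1, x, L) → [s1]□xxxxxxxxxx□yyyyy
Step 13: δ(s1, □) = (s1, x, L) → [s1]□xxxxxxxxxxx□yyyyy
Step 14: δ(s1, □) = (s1, x, L) → [s1]□xxxxxxxxxxxx□yyyyy
Step 15: δ(s1, □) = (s1, x, L) → [s1]□xxxxxxxxxxxxx□yyyyy
Step 16: δ(s1, □) = (s1, x, L) → [s1]□xxxxxxxxxxxxxx□yyyyy
Step 17: δ(s1, □) = (s1, x, L) → [s1]□xxxxxxxxxxxxxxx□yyyyy
Step 18: δ(s1, □) = (s1, x, L) → [s1]□xxxxxxxxxxxxxxxx□yyyyy
Step 19: δ(s1, □) = (s1, x, L) → [s1]□xxxxxxxxxxxxxxxxx□yyyyy
Step 20: δ(s1, □) = (s1, x, L) → [s1]□xxxxxxxxxxxxxxxxxx□yyyyy
Step 21: δ(s1, □) = (s1, x, L) → [s1]□xxxxxxxxxxxxxxxxxxx□yyyyy
Step 22: δ(s1, □) = (s1, x, L) → [s1]□xxxxxxxxxxxxxxxxxxxx□yyyyy
Step 23: δ(s1, □) = (s1, x, L) → [s1]□xxxxxxxxxxxxxxxxxxxxx□yyyyy
Step 24: δ(s1, □) = (s1, x, L) → [s1]□xxxxxxxxxxxxxxxxxxxxxx□yyyyy
Step 25: δ(s1, □) = (s1, x, L) → [s1]□xxxxxxxxxxxxxxxxxxxxxxx□yyyyy
Step 26: δ(s1, □) = (s1, x, L) → [s1]□xxxxxxxxxxxxxxxxxxxxxxxx□yyyyy

The machine has not reached a halting state after 26 steps.
The machine did not halt within the 26-step bound.

Answer: No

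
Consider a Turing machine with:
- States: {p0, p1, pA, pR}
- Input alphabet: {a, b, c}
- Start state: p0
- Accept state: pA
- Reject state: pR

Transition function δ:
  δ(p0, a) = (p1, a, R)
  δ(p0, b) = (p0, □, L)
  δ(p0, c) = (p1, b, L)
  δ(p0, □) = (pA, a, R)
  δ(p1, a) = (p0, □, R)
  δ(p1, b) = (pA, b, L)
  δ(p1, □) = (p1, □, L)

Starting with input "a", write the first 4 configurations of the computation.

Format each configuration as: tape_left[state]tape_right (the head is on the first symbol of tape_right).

Transitions applied:
Step 1: δ(p0, a) = (p1, a, R)
Step 2: δ(p1, □) = (p1, □, L)
Step 3: δ(p1, a) = (p0, □, R)

The first 4 configurations are:
[p0]a ⊢ a[p1]□ ⊢ [p1]a□ ⊢ □[p0]□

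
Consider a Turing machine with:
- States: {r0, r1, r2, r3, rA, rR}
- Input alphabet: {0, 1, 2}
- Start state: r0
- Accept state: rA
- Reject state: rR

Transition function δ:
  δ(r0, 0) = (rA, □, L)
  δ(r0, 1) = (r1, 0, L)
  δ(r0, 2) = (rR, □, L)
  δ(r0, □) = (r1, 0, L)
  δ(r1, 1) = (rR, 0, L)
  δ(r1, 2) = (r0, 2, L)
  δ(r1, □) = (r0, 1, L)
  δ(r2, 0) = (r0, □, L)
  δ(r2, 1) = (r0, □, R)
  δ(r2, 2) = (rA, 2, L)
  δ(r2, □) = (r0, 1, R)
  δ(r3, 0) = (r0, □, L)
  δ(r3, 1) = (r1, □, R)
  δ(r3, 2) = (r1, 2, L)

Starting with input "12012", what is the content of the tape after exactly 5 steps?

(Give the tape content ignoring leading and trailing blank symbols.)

Execution trace:
Initial: [r0]12012
Step 1: δ(r0, 1) = (r1, 0, L) → [r1]□02012
Step 2: δ(r1, □) = (r0, 1, L) → [r0]□102012
Step 3: δ(r0, □) = (r1, 0, L) → [r1]□0102012
Step 4: δ(r1, □) = (r0, 1, L) → [r0]□10102012
Step 5: δ(r0, □) = (r1, 0, L) → [r1]□010102012

After 5 steps, the tape (ignoring leading/trailing blanks) is: 010102012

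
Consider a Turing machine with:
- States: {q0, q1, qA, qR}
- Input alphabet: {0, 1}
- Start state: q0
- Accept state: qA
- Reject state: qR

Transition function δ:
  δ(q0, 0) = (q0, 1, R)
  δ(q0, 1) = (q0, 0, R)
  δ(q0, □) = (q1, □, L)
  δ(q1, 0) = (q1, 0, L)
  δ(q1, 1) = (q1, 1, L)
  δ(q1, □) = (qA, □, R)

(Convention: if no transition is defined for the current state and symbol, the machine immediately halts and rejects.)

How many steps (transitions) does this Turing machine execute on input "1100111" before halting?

Execution trace:
Initial: [q0]1100111
Step 1: δ(q0, 1) = (q0, 0, R) → 0[q0]100111
Step 2: δ(q0, 1) = (q0, 0, R) → 00[q0]00111
Step 3: δ(q0, 0) = (q0, 1, R) → 001[q0]0111
Step 4: δ(q0, 0) = (q0, 1, R) → 0011[q0]111
Step 5: δ(q0, 1) = (q0, 0, R) → 00110[q0]11
Step 6: δ(q0, 1) = (q0, 0, R) → 001100[q0]1
Step 7: δ(q0, 1) = (q0, 0, R) → 0011000[q0]□
Step 8: δ(q0, □) = (q1, □, L) → 001100[q1]0□
Step 9: δ(q1, 0) = (q1, 0, L) → 00110[q1]00□
Step 10: δ(q1, 0) = (q1, 0, L) → 0011[q1]000□
Step 11: δ(q1, 0) = (q1, 0, L) → 001[q1]1000□
Step 12: δ(q1, 1) = (q1, 1, L) → 00[q1]11000□
Step 13: δ(q1, 1) = (q1, 1, L) → 0[q1]011000□
Step 14: δ(q1, 0) = (q1, 0, L) → [q1]0011000□
Step 15: δ(q1, 0) = (q1, 0, L) → [q1]□0011000□
Step 16: δ(q1, □) = (qA, □, R) → □[qA]0011000□

The machine reaches the accept state qA and halts.

The machine executed 16 steps before halting.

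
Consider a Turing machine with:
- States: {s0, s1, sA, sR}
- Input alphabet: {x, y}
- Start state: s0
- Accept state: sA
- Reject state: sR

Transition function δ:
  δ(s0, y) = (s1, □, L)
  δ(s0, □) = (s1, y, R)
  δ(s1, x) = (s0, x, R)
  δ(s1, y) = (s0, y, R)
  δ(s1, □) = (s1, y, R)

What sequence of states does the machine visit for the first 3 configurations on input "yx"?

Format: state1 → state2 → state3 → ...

Execution trace:
Initial: [s0]yx
Step 1: δ(s0, y) = (s1, □, L) → [s1]□□x
Step 2: δ(s1, □) = (s1, y, R) → y[s1]□x

State sequence: s0 → s1 → s1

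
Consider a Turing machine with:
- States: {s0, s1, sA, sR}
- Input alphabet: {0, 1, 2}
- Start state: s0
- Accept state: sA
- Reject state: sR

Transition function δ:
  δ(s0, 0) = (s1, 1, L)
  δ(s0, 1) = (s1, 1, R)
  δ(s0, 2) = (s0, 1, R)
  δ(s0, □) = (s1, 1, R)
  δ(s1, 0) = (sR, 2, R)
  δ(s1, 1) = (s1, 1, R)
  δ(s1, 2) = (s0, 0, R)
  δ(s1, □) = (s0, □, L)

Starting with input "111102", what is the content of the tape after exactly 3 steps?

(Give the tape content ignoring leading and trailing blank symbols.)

Execution trace:
Initial: [s0]111102
Step 1: δ(s0, 1) = (s1, 1, R) → 1[s1]11102
Step 2: δ(s1, 1) = (s1, 1, R) → 11[s1]1102
Step 3: δ(s1, 1) = (s1, 1, R) → 111[s1]102

After 3 steps, the tape (ignoring leading/trailing blanks) is: 111102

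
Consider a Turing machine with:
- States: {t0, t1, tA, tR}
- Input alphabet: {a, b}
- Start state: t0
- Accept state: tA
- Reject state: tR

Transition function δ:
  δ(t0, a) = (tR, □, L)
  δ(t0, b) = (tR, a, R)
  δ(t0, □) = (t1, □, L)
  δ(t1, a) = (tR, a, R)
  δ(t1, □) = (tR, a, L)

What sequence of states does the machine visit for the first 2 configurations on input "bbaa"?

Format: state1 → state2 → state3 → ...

Execution trace:
Initial: [t0]bbaa
Step 1: δ(t0, b) = (tR, a, R) → a[tR]baa

The machine reaches the reject state tR and halts.

State sequence: t0 → tR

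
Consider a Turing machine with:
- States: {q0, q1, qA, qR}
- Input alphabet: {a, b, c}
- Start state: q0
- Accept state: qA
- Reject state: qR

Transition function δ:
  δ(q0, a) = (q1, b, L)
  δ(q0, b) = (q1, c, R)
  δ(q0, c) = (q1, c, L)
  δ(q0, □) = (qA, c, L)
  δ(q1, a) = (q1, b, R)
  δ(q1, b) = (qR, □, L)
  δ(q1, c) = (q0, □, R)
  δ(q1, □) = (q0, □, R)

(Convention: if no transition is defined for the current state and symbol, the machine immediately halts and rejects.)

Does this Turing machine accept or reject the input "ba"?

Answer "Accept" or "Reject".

Execution trace:
Initial: [q0]ba
Step 1: δ(q0, b) = (q1, c, R) → c[q1]a
Step 2: δ(q1, a) = (q1, b, R) → cb[q1]□
Step 3: δ(q1, □) = (q0, □, R) → cb□[q0]□
Step 4: δ(q0, □) = (qA, c, L) → cb[qA]□c

The machine reaches the accept state qA and halts.

Answer: Accept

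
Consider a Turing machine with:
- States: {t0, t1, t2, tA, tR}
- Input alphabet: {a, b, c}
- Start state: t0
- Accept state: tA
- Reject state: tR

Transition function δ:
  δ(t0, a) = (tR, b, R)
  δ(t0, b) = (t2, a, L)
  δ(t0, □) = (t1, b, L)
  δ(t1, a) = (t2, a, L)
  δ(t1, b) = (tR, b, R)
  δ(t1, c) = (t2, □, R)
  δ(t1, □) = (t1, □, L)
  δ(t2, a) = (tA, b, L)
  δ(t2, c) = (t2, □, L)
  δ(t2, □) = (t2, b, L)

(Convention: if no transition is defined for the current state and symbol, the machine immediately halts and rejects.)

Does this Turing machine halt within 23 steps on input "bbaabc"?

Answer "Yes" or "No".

Execution trace:
Initial: [t0]bbaabc
Step 1: δ(t0, b) = (t2, a, L) → [t2]□abaabc
Step 2: δ(t2, □) = (t2, b, L) → [t2]□babaabc
Step 3: δ(t2, □) = (t2, b, L) → [t2]□bbabaabc
Step 4: δ(t2, □) = (t2, b, L) → [t2]□bbbabaabc
Step 5: δ(t2, □) = (t2, b, L) → [t2]□bbbbabaabc
Step 6: δ(t2, □) = (t2, b, L) → [t2]□bbbbbabaabc
Step 7: δ(t2, □) = (t2, b, L) → [t2]□bbbbbbabaabc
Step 8: δ(t2, □) = (t2, b, L) → [t2]□bbbbbbbabaabc
Step 9: δ(t2, □) = (t2, b, L) → [t2]□bbbbbbbbabaabc
Step 10: δ(t2, □) = (t2, b, L) → [t2]□bbbbbbbbbabaabc
Step 11: δ(t2, □) = (t2, b, L) → [t2]□bbbbbbbbbbabaabc
Step 12: δ(t2, □) = (t2, b, L) → [t2]□bbbbbbbbbbbabaabc
Step 13: δ(t2, □) = (t2, b, L) → [t2]□bbbbbbbbbbbbabaabc
Step 14: δ(t2, □) = (t2, b, L) → [t2]□bbbbbbbbbbbbbabaabc
Step 15: δ(t2, □) = (t2, b, L) → [t2]□bbbbbbbbbbbbbbabaabc
Step 16: δ(t2, □) = (t2, b, L) → [t2]□bbbbbbbbbbbbbbbabaabc
Step 17: δ(t2, □) = (t2, b, L) → [t2]□bbbbbbbbbbbbbbbbabaabc
Step 18: δ(t2, □) = (t2, b, L) → [t2]□bbbbbbbbbbbbbbbbbabaabc
Step 19: δ(t2, □) = (t2, b, L) → [t2]□bbbbbbbbbbbbbbbbbbabaabc
Step 20: δ(t2, □) = (t2, b, L) → [t2]□bbbbbbbbbbbbbbbbbbbabaabc
Step 21: δ(t2, □) = (t2, b, L) → [t2]□bbbbbbbbbbbbbbbbbbbbabaabc
Step 22: δ(t2, □) = (t2, b, L) → [t2]□bbbbbbbbbbbbbbbbbbbbbabaabc
Step 23: δ(t2, □) = (t2, b, L) → [t2]□bbbbbbbbbbbbbbbbbbbbbbabaabc

The machine has not reached a halting state after 23 steps.
The machine did not halt within the 23-step bound.

Answer: No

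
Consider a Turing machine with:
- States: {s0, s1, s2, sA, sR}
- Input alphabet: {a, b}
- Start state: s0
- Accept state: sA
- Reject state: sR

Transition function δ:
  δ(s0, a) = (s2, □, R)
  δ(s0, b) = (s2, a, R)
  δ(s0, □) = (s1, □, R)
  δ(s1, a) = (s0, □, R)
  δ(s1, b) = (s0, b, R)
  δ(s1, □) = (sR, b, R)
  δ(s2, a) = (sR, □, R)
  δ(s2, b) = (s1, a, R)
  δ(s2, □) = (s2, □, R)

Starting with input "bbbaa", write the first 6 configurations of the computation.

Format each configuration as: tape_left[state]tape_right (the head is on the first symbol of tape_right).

Transitions applied:
Step 1: δ(s0, b) = (s2, a, R)
Step 2: δ(s2, b) = (s1, a, R)
Step 3: δ(s1, b) = (s0, b, R)
Step 4: δ(s0, a) = (s2, □, R)
Step 5: δ(s2, a) = (sR, □, R)

The first 6 configurations are:
[s0]bbbaa ⊢ a[s2]bbaa ⊢ aa[s1]baa ⊢ aab[s0]aa ⊢ aab□[s2]a ⊢ aab□□[sR]□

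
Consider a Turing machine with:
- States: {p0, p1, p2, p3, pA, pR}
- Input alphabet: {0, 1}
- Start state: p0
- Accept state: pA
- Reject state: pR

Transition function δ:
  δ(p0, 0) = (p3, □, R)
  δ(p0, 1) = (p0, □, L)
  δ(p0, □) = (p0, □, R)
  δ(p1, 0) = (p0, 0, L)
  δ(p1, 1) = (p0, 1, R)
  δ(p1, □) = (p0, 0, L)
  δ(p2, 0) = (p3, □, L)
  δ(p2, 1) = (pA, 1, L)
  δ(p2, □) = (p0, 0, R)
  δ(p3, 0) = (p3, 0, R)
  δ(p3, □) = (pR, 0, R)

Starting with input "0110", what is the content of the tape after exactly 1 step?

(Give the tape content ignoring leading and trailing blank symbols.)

Execution trace:
Initial: [p0]0110
Step 1: δ(p0, 0) = (p3, □, R) → □[p3]110

No transition is defined for δ(p3, 1). By convention the machine halts and rejects.

After 1 step, the tape (ignoring leading/trailing blanks) is: 110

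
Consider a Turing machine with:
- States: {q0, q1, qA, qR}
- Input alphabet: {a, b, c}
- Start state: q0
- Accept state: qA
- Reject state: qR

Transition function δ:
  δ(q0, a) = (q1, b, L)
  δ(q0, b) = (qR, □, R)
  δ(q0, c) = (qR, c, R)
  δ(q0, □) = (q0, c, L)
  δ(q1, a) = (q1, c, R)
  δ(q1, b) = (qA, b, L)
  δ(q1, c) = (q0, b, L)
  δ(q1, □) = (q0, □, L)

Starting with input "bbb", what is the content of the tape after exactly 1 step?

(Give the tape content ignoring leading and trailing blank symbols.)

Execution trace:
Initial: [q0]bbb
Step 1: δ(q0, b) = (qR, □, R) → □[qR]bb

The machine reaches the reject state qR and halts.

After 1 step, the tape (ignoring leading/trailing blanks) is: bb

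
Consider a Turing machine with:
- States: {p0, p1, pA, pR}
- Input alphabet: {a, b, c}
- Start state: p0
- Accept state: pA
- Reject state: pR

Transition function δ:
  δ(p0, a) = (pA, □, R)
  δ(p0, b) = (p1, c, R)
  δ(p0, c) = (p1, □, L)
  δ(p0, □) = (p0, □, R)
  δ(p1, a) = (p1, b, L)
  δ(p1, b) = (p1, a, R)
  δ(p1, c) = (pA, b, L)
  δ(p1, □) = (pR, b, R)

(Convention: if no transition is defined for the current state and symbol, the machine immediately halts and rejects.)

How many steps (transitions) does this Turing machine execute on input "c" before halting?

Execution trace:
Initial: [p0]c
Step 1: δ(p0, c) = (p1, □, L) → [p1]□□
Step 2: δ(p1, □) = (pR, b, R) → b[pR]□

The machine reaches the reject state pR and halts.

The machine executed 2 steps before halting.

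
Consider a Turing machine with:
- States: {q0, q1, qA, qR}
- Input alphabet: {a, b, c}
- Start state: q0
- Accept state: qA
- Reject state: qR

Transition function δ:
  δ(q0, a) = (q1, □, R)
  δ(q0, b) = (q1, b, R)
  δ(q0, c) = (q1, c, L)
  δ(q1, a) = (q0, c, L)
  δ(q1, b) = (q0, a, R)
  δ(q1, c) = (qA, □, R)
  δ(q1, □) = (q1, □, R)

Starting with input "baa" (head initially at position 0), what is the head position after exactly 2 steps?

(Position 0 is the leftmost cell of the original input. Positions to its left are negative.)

Execution trace (head position shown):
Step 0: [q0]baa  (head at position 0)
Step 1: move right → b[q1]aa  (head at position 1)
Step 2: move left → [q0]bca  (head at position 0)

After 2 steps, the head is at position 0.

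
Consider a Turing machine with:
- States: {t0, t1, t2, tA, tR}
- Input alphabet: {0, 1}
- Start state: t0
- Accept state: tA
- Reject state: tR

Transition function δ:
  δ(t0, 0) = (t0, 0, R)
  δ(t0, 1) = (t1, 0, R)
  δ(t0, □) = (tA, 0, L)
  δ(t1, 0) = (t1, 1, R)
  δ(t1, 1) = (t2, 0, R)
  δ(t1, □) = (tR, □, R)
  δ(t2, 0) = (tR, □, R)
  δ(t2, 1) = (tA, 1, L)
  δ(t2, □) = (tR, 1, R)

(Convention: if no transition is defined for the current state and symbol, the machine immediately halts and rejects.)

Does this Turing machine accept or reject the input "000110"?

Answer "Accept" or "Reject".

Execution trace:
Initial: [t0]000110
Step 1: δ(t0, 0) = (t0, 0, R) → 0[t0]00110
Step 2: δ(t0, 0) = (t0, 0, R) → 00[t0]0110
Step 3: δ(t0, 0) = (t0, 0, R) → 000[t0]110
Step 4: δ(t0, 1) = (t1, 0, R) → 0000[t1]10
Step 5: δ(t1, 1) = (t2, 0, R) → 00000[t2]0
Step 6: δ(t2, 0) = (tR, □, R) → 00000□[tR]□

The machine reaches the reject state tR and halts.

Answer: Reject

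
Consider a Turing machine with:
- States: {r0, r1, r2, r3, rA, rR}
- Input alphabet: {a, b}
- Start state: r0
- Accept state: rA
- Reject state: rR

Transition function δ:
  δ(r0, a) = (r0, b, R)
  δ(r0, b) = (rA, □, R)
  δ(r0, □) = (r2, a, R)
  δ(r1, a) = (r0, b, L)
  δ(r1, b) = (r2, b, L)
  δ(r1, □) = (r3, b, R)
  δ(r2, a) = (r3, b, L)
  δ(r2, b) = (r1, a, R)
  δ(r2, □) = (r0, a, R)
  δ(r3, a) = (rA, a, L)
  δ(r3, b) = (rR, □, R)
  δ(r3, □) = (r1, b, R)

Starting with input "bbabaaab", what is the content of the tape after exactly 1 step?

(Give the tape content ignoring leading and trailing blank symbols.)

Execution trace:
Initial: [r0]bbabaaab
Step 1: δ(r0, b) = (rA, □, R) → □[rA]babaaab

The machine reaches the accept state rA and halts.

After 1 step, the tape (ignoring leading/trailing blanks) is: babaaab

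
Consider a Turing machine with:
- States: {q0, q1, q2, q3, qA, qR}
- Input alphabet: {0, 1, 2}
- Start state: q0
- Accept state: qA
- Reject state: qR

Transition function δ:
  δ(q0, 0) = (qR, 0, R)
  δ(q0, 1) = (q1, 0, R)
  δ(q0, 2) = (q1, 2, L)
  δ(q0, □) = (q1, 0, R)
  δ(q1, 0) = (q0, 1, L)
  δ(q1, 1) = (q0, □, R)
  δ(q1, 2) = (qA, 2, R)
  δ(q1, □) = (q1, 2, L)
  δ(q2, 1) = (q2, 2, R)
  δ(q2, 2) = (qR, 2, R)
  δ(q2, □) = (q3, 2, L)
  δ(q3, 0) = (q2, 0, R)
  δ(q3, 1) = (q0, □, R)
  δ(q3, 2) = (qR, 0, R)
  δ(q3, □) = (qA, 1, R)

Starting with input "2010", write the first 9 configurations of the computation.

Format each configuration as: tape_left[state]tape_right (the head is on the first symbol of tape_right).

Transitions applied:
Step 1: δ(q0, 2) = (q1, 2, L)
Step 2: δ(q1, □) = (q1, 2, L)
Step 3: δ(q1, □) = (q1, 2, L)
Step 4: δ(q1, □) = (q1, 2, L)
Step 5: δ(q1, □) = (q1, 2, L)
Step 6: δ(q1, □) = (q1, 2, L)
Step 7: δ(q1, □) = (q1, 2, L)
Step 8: δ(q1, □) = (q1, 2, L)

The first 9 configurations are:
[q0]2010 ⊢ [q1]□2010 ⊢ [q1]□22010 ⊢ [q1]□222010 ⊢ [q1]□2222010 ⊢ [q1]□22222010 ⊢ [q1]□222222010 ⊢ [q1]□2222222010 ⊢ [q1]□22222222010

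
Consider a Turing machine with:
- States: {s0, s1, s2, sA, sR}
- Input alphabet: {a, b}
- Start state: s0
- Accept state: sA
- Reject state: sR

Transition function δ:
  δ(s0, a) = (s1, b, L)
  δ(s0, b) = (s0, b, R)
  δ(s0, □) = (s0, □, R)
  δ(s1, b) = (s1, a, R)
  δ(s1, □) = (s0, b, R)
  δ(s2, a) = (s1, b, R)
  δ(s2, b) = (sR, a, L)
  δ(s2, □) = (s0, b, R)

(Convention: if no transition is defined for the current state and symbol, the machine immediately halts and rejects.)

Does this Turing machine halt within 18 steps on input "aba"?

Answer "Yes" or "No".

Execution trace:
Initial: [s0]aba
Step 1: δ(s0, a) = (s1, b, L) → [s1]□bba
Step 2: δ(s1, □) = (s0, b, R) → b[s0]bba
Step 3: δ(s0, b) = (s0, b, R) → bb[s0]ba
Step 4: δ(s0, b) = (s0, b, R) → bbb[s0]a
Step 5: δ(s0, a) = (s1, b, L) → bb[s1]bb
Step 6: δ(s1, b) = (s1, a, R) → bba[s1]b
Step 7: δ(s1, b) = (s1, a, R) → bbaa[s1]□
Step 8: δ(s1, □) = (s0, b, R) → bbaab[s0]□
Step 9: δ(s0, □) = (s0, □, R) → bbaab□[s0]□
Step 10: δ(s0, □) = (s0, □, R) → bbaab□□[s0]□
Step 11: δ(s0, □) = (s0, □, R) → bbaab□□□[s0]□
Step 12: δ(s0, □) = (s0, □, R) → bbaab□□□□[s0]□
Step 13: δ(s0, □) = (s0, □, R) → bbaab□□□□□[s0]□
Step 14: δ(s0, □) = (s0, □, R) → bbaab□□□□□□[s0]□
Step 15: δ(s0, □) = (s0, □, R) → bbaab□□□□□□□[s0]□
Step 16: δ(s0, □) = (s0, □, R) → bbaab□□□□□□□□[s0]□
Step 17: δ(s0, □) = (s0, □, R) → bbaab□□□□□□□□□[s0]□
Step 18: δ(s0, □) = (s0, □, R) → bbaab□□□□□□□□□□[s0]□

The machine has not reached a halting state after 18 steps.
The machine did not halt within the 18-step bound.

Answer: No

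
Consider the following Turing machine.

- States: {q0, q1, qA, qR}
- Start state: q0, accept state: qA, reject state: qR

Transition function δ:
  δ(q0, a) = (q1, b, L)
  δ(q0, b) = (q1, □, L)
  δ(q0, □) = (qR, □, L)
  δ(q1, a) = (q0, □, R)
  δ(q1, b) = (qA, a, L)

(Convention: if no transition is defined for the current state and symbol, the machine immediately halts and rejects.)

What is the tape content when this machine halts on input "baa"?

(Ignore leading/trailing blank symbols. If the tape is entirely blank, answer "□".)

Execution trace:
Initial: [q0]baa
Step 1: δ(q0, b) = (q1, □, L) → [q1]□□aa

No transition is defined for δ(q1, □). By convention the machine halts and rejects.

Final tape (ignoring leading/trailing blanks): aa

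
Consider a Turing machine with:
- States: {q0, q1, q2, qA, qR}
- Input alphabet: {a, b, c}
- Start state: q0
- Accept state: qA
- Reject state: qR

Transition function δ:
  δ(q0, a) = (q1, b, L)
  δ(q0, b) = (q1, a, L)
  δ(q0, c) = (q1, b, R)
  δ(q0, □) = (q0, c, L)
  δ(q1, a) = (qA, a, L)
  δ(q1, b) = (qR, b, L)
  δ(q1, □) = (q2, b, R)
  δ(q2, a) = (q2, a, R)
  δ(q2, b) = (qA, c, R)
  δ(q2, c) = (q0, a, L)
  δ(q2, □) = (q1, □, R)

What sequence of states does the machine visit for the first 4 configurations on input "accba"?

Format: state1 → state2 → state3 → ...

Execution trace:
Initial: [q0]accba
Step 1: δ(q0, a) = (q1, b, L) → [q1]□bccba
Step 2: δ(q1, □) = (q2, b, R) → b[q2]bccba
Step 3: δ(q2, b) = (qA, c, R) → bc[qA]ccba

The machine reaches the accept state qA and halts.

State sequence: q0 → q1 → q2 → qA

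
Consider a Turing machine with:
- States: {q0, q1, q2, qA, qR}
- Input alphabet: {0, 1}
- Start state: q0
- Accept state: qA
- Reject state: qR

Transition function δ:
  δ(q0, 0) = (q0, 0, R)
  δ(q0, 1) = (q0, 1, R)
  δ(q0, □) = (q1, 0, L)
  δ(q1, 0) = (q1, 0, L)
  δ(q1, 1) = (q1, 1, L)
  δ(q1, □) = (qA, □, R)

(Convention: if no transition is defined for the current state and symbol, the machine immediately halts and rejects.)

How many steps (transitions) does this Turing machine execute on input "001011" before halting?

Execution trace:
Initial: [q0]001011
Step 1: δ(q0, 0) = (q0, 0, R) → 0[q0]01011
Step 2: δ(q0, 0) = (q0, 0, R) → 00[q0]1011
Step 3: δ(q0, 1) = (q0, 1, R) → 001[q0]011
Step 4: δ(q0, 0) = (q0, 0, R) → 0010[q0]11
Step 5: δ(q0, 1) = (q0, 1, R) → 00101[q0]1
Step 6: δ(q0, 1) = (q0, 1, R) → 001011[q0]□
Step 7: δ(q0, □) = (q1, 0, L) → 00101[q1]10
Step 8: δ(q1, 1) = (q1, 1, L) → 0010[q1]110
Step 9: δ(q1, 1) = (q1, 1, L) → 001[q1]0110
Step 10: δ(q1, 0) = (q1, 0, L) → 00[q1]10110
Step 11: δ(q1, 1) = (q1, 1, L) → 0[q1]010110
Step 12: δ(q1, 0) = (q1, 0, L) → [q1]0010110
Step 13: δ(q1, 0) = (q1, 0, L) → [q1]□0010110
Step 14: δ(q1, □) = (qA, □, R) → □[qA]0010110

The machine reaches the accept state qA and halts.

The machine executed 14 steps before halting.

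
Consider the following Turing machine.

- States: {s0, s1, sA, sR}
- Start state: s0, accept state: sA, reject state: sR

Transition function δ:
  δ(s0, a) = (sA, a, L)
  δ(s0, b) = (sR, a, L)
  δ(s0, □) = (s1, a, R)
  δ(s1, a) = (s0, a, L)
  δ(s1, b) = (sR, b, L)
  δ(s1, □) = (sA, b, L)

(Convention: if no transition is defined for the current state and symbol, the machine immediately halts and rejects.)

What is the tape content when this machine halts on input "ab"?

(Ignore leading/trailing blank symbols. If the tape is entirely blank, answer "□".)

Execution trace:
Initial: [s0]ab
Step 1: δ(s0, a) = (sA, a, L) → [sA]□ab

The machine reaches the accept state sA and halts.

Final tape (ignoring leading/trailing blanks): ab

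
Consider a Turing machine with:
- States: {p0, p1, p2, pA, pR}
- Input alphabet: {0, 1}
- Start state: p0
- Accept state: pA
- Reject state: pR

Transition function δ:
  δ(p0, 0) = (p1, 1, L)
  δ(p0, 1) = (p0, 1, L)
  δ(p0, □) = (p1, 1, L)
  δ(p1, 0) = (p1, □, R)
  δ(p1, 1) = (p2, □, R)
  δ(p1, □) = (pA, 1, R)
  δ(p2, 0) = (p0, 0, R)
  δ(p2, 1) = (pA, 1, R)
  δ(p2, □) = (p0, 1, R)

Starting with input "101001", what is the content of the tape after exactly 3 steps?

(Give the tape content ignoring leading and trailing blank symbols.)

Execution trace:
Initial: [p0]101001
Step 1: δ(p0, 1) = (p0, 1, L) → [p0]□101001
Step 2: δ(p0, □) = (p1, 1, L) → [p1]□1101001
Step 3: δ(p1, □) = (pA, 1, R) → 1[pA]1101001

The machine reaches the accept state pA and halts.

After 3 steps, the tape (ignoring leading/trailing blanks) is: 11101001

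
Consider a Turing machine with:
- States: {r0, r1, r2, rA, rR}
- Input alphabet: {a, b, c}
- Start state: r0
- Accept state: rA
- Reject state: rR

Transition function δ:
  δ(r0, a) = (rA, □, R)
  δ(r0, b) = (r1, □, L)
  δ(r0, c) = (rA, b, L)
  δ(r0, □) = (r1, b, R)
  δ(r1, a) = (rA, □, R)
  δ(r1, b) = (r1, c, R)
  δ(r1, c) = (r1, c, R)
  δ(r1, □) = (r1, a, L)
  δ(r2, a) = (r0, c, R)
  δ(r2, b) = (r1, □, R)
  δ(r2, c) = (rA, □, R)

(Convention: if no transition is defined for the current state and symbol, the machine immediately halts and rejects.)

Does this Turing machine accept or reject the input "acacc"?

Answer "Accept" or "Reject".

Execution trace:
Initial: [r0]acacc
Step 1: δ(r0, a) = (rA, □, R) → □[rA]cacc

The machine reaches the accept state rA and halts.

Answer: Accept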